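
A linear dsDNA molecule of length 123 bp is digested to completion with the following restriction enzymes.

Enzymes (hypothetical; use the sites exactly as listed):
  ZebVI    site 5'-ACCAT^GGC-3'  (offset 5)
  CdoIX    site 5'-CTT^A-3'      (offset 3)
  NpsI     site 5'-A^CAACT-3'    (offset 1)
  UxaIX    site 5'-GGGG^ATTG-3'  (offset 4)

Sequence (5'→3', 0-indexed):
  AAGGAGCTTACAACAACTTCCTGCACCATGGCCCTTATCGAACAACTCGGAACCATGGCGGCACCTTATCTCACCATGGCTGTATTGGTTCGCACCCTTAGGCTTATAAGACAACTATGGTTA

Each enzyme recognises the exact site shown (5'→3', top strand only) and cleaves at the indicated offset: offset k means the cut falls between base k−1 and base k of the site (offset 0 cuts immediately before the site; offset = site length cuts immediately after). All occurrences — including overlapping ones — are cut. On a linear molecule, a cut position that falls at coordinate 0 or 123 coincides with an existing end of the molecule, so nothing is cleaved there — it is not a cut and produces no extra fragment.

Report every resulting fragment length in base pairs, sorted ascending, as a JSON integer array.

[4,6,6,6,7,9,10,11,12,14,16,22]

Site scan:
  ZebVI ACCATGGC/5: at [24, 51, 72] ⇒ [29, 56, 77]
  CdoIX CTTA/3: at [6, 33, 64, 96, 102] ⇒ [9, 36, 67, 99, 105]
  NpsI ACAACT/1: at [12, 41, 110] ⇒ [13, 42, 111]
  UxaIX (GGGGATTG, off=4): no sites

All cut coordinates (distinct, sorted): [9, 13, 29, 36, 42, 56, 67, 77, 99, 105, 111]

Fragments:
  [0,9): 9 bp
  [9,13): 4 bp
  [13,29): 16 bp
  [29,36): 7 bp
  [36,42): 6 bp
  [42,56): 14 bp
  [56,67): 11 bp
  [67,77): 10 bp
  [77,99): 22 bp
  [99,105): 6 bp
  [105,111): 6 bp
  [111,123): 12 bp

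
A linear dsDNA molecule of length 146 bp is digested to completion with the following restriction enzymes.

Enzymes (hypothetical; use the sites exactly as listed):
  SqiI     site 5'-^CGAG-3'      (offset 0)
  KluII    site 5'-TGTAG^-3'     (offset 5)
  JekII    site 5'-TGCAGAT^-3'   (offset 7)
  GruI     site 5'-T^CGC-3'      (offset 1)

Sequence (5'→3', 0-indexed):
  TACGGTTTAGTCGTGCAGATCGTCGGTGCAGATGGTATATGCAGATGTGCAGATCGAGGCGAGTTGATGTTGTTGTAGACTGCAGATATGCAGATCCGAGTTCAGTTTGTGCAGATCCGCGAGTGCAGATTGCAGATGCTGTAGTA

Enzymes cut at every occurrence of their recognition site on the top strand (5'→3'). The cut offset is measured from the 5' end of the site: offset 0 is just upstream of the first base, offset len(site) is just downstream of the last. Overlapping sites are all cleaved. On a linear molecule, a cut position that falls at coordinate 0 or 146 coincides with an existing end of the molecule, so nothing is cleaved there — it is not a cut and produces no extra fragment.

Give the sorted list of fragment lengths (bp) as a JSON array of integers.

Site scan:
  SqiI (CGAG, off=0): starts [54, 59, 96, 119] → cuts [54, 59, 96, 119]
  KluII (TGTAG, off=5): starts [73, 139] → cuts [78, 144]
  JekII (TGCAGAT, off=7): starts [13, 26, 39, 47, 80, 88, 109, 123, 130] → cuts [20, 33, 46, 54, 87, 95, 116, 130, 137]
  GruI (TCGC, off=1): no sites

Pooled cuts: [20, 33, 46, 54, 59, 78, 87, 95, 96, 116, 119, 130, 137, 144]

Fragment lengths:
  [0,20): 20 bp
  [20,33): 13 bp
  [33,46): 13 bp
  [46,54): 8 bp
  [54,59): 5 bp
  [59,78): 19 bp
  [78,87): 9 bp
  [87,95): 8 bp
  [95,96): 1 bp
  [96,116): 20 bp
  [116,119): 3 bp
  [119,130): 11 bp
  [130,137): 7 bp
  [137,144): 7 bp
  [144,146): 2 bp

[1,2,3,5,7,7,8,8,9,11,13,13,19,20,20]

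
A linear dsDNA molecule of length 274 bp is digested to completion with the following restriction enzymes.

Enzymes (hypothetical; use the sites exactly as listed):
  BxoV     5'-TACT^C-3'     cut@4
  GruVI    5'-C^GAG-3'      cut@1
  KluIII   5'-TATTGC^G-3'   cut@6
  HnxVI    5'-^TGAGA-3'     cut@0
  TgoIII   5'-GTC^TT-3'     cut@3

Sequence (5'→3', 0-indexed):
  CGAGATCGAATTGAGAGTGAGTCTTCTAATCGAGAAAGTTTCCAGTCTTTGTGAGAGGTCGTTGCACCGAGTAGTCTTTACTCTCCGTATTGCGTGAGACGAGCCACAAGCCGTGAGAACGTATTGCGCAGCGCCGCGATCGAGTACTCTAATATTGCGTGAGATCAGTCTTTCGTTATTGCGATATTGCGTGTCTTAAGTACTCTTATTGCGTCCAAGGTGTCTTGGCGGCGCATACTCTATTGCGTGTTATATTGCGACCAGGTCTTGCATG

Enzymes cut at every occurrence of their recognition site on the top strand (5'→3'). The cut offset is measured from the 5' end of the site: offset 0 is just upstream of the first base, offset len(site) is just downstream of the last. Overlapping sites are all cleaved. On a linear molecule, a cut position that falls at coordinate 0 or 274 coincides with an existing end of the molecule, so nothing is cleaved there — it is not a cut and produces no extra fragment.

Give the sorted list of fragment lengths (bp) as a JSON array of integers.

[1,1,1,4,5,6,6,7,7,7,8,8,8,8,9,9,10,10,11,11,12,12,12,12,13,14,14,15,16,17]

Site scan:
  BxoV TACTC/4: at [78, 144, 200, 235] ⇒ [82, 148, 204, 239]
  GruVI CGAG/1: at [0, 30, 67, 99, 140] ⇒ [1, 31, 68, 100, 141]
  KluIII TATTGCG/6: at [87, 121, 152, 176, 184, 206, 240, 252] ⇒ [93, 127, 158, 182, 190, 212, 246, 258]
  HnxVI TGAGA/0: at [11, 51, 94, 113, 159] ⇒ [11, 51, 94, 113, 159]
  TgoIII GTCTT/3: at [20, 44, 73, 167, 192, 221, 264] ⇒ [23, 47, 76, 170, 195, 224, 267]

All cut coordinates (distinct, sorted): [1, 11, 23, 31, 47, 51, 68, 76, 82, 93, 94, 100, 113, 127, 141, 148, 158, 159, 170, 182, 190, 195, 204, 212, 224, 239, 246, 258, 267]

Fragment lengths:
  [0,1): 1 bp
  [1,11): 10 bp
  [11,23): 12 bp
  [23,31): 8 bp
  [31,47): 16 bp
  [47,51): 4 bp
  [51,68): 17 bp
  [68,76): 8 bp
  [76,82): 6 bp
  [82,93): 11 bp
  [93,94): 1 bp
  [94,100): 6 bp
  [100,113): 13 bp
  [113,127): 14 bp
  [127,141): 14 bp
  [141,148): 7 bp
  [148,158): 10 bp
  [158,159): 1 bp
  [159,170): 11 bp
  [170,182): 12 bp
  [182,190): 8 bp
  [190,195): 5 bp
  [195,204): 9 bp
  [204,212): 8 bp
  [212,224): 12 bp
  [224,239): 15 bp
  [239,246): 7 bp
  [246,258): 12 bp
  [258,267): 9 bp
  [267,274): 7 bp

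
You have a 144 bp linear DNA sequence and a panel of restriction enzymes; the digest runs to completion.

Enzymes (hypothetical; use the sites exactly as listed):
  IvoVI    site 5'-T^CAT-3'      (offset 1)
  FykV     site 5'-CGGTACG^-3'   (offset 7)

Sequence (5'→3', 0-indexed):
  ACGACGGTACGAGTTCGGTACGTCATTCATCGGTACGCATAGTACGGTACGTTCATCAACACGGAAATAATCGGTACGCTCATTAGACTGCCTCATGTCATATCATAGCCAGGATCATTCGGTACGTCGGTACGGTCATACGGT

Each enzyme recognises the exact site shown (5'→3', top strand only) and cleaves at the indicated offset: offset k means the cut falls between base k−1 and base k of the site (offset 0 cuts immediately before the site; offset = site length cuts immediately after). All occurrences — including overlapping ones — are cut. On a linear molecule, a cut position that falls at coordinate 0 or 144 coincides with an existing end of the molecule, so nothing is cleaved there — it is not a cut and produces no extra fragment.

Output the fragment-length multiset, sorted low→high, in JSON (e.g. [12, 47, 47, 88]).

[1,2,2,2,4,5,5,8,8,10,11,11,11,12,13,14,25]

Site scan:
  IvoVI TCAT/1: at [22, 26, 52, 79, 92, 97, 102, 114, 135] ⇒ [23, 27, 53, 80, 93, 98, 103, 115, 136]
  FykV CGGTACG/7: at [4, 15, 30, 44, 71, 119, 127] ⇒ [11, 22, 37, 51, 78, 126, 134]

Pooled cuts: [11, 22, 23, 27, 37, 51, 53, 78, 80, 93, 98, 103, 115, 126, 134, 136]

Fragments:
  [0,11): 11 bp
  [11,22): 11 bp
  [22,23): 1 bp
  [23,27): 4 bp
  [27,37): 10 bp
  [37,51): 14 bp
  [51,53): 2 bp
  [53,78): 25 bp
  [78,80): 2 bp
  [80,93): 13 bp
  [93,98): 5 bp
  [98,103): 5 bp
  [103,115): 12 bp
  [115,126): 11 bp
  [126,134): 8 bp
  [134,136): 2 bp
  [136,144): 8 bp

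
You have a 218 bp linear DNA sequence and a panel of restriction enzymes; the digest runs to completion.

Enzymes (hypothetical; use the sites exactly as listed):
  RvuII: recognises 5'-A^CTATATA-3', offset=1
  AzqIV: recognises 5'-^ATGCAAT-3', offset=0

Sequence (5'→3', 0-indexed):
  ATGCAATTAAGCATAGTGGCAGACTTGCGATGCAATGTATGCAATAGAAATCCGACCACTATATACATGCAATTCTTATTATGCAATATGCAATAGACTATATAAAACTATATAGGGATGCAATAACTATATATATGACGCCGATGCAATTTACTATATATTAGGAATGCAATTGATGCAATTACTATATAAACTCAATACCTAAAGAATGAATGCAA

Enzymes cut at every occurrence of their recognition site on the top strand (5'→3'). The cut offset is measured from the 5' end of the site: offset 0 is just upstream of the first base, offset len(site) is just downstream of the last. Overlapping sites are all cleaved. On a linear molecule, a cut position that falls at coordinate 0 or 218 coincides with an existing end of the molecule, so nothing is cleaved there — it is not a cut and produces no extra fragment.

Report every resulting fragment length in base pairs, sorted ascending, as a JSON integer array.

Per-enzyme occurrences:
  RvuII ACTATATA/1: at [57, 96, 106, 125, 152, 183] ⇒ [58, 97, 107, 126, 153, 184]
  AzqIV ATGCAAT/0: at [0, 29, 38, 66, 80, 87, 117, 143, 166, 175] ⇒ [29, 38, 66, 80, 87, 117, 143, 166, 175] (position 0 is a terminus of the linear molecule — no cut)

Pooled cuts: [29, 38, 58, 66, 80, 87, 97, 107, 117, 126, 143, 153, 166, 175, 184]

Fragments:
  [0,29): 29 bp
  [29,38): 9 bp
  [38,58): 20 bp
  [58,66): 8 bp
  [66,80): 14 bp
  [80,87): 7 bp
  [87,97): 10 bp
  [97,107): 10 bp
  [107,117): 10 bp
  [117,126): 9 bp
  [126,143): 17 bp
  [143,153): 10 bp
  [153,166): 13 bp
  [166,175): 9 bp
  [175,184): 9 bp
  [184,218): 34 bp

[7,8,9,9,9,9,10,10,10,10,13,14,17,20,29,34]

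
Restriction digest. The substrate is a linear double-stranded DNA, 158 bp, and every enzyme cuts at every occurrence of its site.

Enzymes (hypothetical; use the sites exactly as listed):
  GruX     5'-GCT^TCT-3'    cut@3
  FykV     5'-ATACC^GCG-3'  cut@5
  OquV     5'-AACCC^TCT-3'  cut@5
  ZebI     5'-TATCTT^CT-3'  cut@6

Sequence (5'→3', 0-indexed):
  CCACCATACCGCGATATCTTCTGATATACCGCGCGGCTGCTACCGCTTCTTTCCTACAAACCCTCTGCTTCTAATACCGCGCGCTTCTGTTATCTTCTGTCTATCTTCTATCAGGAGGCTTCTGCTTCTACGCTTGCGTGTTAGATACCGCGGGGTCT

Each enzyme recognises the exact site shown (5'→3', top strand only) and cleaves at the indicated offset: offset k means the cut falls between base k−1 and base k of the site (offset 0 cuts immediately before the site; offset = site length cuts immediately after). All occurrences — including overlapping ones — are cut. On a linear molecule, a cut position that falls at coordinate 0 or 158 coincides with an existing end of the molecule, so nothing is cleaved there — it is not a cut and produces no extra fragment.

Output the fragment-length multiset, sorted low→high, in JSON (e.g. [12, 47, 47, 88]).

Scan for sites:
  GruX GCTTCT/3: at [44, 66, 82, 117, 123] ⇒ [47, 69, 85, 120, 126]
  FykV ATACCGCG/5: at [5, 25, 73, 144] ⇒ [10, 30, 78, 149]
  OquV AACCCTCT/5: at [58] ⇒ [63]
  ZebI TATCTTCT/6: at [14, 90, 101] ⇒ [20, 96, 107]

All cut coordinates (distinct, sorted): [10, 20, 30, 47, 63, 69, 78, 85, 96, 107, 120, 126, 149]

Fragment lengths:
  [0,10): 10 bp
  [10,20): 10 bp
  [20,30): 10 bp
  [30,47): 17 bp
  [47,63): 16 bp
  [63,69): 6 bp
  [69,78): 9 bp
  [78,85): 7 bp
  [85,96): 11 bp
  [96,107): 11 bp
  [107,120): 13 bp
  [120,126): 6 bp
  [126,149): 23 bp
  [149,158): 9 bp

[6,6,7,9,9,10,10,10,11,11,13,16,17,23]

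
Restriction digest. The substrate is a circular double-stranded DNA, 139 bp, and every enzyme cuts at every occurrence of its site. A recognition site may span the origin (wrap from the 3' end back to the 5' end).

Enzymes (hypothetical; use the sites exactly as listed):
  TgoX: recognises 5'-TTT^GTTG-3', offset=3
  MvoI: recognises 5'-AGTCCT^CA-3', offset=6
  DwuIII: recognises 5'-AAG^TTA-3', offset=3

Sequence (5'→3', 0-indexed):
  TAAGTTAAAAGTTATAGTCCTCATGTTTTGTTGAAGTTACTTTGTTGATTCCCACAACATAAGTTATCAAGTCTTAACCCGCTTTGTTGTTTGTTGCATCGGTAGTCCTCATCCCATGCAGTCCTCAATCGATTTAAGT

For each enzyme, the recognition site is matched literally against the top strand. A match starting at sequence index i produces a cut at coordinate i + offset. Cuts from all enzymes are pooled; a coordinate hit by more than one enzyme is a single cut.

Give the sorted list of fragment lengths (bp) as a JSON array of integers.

[5,7,7,7,7,8,10,13,16,17,20,22]

Site scan:
  TgoX TTTGTTG/3: at [26, 40, 82, 89] ⇒ [29, 43, 85, 92]
  MvoI AGTCCTCA/6: at [15, 103, 119] ⇒ [21, 109, 125]
  DwuIII AAGTTA/3: at [1, 8, 33, 60, 135] ⇒ [4, 11, 36, 63, 138]

All cut coordinates (distinct, sorted): [4, 11, 21, 29, 36, 43, 63, 85, 92, 109, 125, 138]

Fragments:
  4→11: 7 bp
  11→21: 10 bp
  21→29: 8 bp
  29→36: 7 bp
  36→43: 7 bp
  43→63: 20 bp
  63→85: 22 bp
  85→92: 7 bp
  92→109: 17 bp
  109→125: 16 bp
  125→138: 13 bp
  138→4 (wrap): 139-138+4 = 5 bp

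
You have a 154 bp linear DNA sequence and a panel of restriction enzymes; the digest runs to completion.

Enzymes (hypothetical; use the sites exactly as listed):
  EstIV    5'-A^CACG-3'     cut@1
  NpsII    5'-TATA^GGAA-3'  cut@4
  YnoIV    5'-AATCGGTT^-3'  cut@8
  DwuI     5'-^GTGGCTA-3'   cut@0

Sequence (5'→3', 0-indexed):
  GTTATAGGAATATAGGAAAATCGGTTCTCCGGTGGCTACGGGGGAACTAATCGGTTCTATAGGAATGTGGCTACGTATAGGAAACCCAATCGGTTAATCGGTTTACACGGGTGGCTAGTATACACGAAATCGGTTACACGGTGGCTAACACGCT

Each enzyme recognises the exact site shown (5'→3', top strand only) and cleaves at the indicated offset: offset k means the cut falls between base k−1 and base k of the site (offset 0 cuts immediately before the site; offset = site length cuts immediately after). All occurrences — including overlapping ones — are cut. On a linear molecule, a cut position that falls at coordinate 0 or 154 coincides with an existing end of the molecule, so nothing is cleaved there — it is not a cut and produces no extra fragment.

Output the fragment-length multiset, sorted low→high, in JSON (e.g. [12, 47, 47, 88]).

Scan for sites:
  EstIV (ACACG, off=1): starts [104, 121, 135, 147] → cuts [105, 122, 136, 148]
  NpsII (TATAGGAA, off=4): starts [2, 10, 57, 75] → cuts [6, 14, 61, 79]
  YnoIV (AATCGGTT, off=8): starts [18, 48, 87, 95, 127] → cuts [26, 56, 95, 103, 135]
  DwuI (GTGGCTA, off=0): starts [31, 66, 110, 140] → cuts [31, 66, 110, 140]

All cut coordinates (distinct, sorted): [6, 14, 26, 31, 56, 61, 66, 79, 95, 103, 105, 110, 122, 135, 136, 140, 148]

Fragments:
  [0,6): 6 bp
  [6,14): 8 bp
  [14,26): 12 bp
  [26,31): 5 bp
  [31,56): 25 bp
  [56,61): 5 bp
  [61,66): 5 bp
  [66,79): 13 bp
  [79,95): 16 bp
  [95,103): 8 bp
  [103,105): 2 bp
  [105,110): 5 bp
  [110,122): 12 bp
  [122,135): 13 bp
  [135,136): 1 bp
  [136,140): 4 bp
  [140,148): 8 bp
  [148,154): 6 bp

[1,2,4,5,5,5,5,6,6,8,8,8,12,12,13,13,16,25]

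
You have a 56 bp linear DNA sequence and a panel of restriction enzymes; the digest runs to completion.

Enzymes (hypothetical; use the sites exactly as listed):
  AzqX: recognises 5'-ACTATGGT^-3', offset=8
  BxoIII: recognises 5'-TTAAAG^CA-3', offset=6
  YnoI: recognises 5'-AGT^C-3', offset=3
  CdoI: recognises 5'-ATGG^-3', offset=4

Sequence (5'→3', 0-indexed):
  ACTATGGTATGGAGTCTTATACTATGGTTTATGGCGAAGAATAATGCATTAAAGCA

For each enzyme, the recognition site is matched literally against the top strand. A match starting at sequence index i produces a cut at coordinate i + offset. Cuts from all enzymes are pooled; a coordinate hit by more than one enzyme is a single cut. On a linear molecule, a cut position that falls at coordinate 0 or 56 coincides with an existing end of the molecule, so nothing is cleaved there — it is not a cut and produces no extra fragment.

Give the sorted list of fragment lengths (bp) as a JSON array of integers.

Scan for sites:
  AzqX ACTATGGT/8: at [0, 20] ⇒ [8, 28]
  BxoIII TTAAAGCA/6: at [48] ⇒ [54]
  YnoI AGTC/3: at [12] ⇒ [15]
  CdoI ATGG/4: at [3, 8, 23, 30] ⇒ [7, 12, 27, 34]

All cut coordinates (distinct, sorted): [7, 8, 12, 15, 27, 28, 34, 54]

Fragment lengths:
  [0,7): 7 bp
  [7,8): 1 bp
  [8,12): 4 bp
  [12,15): 3 bp
  [15,27): 12 bp
  [27,28): 1 bp
  [28,34): 6 bp
  [34,54): 20 bp
  [54,56): 2 bp

[1,1,2,3,4,6,7,12,20]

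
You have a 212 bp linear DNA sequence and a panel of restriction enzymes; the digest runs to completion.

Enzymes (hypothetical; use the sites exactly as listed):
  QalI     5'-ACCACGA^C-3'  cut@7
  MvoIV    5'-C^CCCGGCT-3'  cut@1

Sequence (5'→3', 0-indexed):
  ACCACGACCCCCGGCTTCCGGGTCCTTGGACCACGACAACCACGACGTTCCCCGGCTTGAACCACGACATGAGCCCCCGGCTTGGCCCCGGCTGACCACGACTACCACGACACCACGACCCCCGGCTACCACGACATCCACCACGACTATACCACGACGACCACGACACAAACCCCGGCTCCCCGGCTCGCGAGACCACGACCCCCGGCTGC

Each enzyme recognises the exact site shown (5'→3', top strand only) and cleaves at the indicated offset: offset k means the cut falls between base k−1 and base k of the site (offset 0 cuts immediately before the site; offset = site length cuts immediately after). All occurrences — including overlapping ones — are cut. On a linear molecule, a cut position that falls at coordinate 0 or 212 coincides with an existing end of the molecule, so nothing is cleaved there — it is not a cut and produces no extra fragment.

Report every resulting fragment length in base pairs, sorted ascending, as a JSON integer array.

[2,2,2,5,7,7,8,8,8,9,9,9,9,11,11,12,14,15,17,20,27]

Scan for sites:
  QalI ACCACGAC/7: at [0, 29, 38, 60, 94, 103, 111, 127, 139, 150, 159, 194] ⇒ [7, 36, 45, 67, 101, 110, 118, 134, 146, 157, 166, 201]
  MvoIV CCCCGGCT/1: at [8, 49, 74, 85, 119, 172, 180, 202] ⇒ [9, 50, 75, 86, 120, 173, 181, 203]

All cut coordinates (distinct, sorted): [7, 9, 36, 45, 50, 67, 75, 86, 101, 110, 118, 120, 134, 146, 157, 166, 173, 181, 201, 203]

Fragments:
  [0,7): 7 bp
  [7,9): 2 bp
  [9,36): 27 bp
  [36,45): 9 bp
  [45,50): 5 bp
  [50,67): 17 bp
  [67,75): 8 bp
  [75,86): 11 bp
  [86,101): 15 bp
  [101,110): 9 bp
  [110,118): 8 bp
  [118,120): 2 bp
  [120,134): 14 bp
  [134,146): 12 bp
  [146,157): 11 bp
  [157,166): 9 bp
  [166,173): 7 bp
  [173,181): 8 bp
  [181,201): 20 bp
  [201,203): 2 bp
  [203,212): 9 bp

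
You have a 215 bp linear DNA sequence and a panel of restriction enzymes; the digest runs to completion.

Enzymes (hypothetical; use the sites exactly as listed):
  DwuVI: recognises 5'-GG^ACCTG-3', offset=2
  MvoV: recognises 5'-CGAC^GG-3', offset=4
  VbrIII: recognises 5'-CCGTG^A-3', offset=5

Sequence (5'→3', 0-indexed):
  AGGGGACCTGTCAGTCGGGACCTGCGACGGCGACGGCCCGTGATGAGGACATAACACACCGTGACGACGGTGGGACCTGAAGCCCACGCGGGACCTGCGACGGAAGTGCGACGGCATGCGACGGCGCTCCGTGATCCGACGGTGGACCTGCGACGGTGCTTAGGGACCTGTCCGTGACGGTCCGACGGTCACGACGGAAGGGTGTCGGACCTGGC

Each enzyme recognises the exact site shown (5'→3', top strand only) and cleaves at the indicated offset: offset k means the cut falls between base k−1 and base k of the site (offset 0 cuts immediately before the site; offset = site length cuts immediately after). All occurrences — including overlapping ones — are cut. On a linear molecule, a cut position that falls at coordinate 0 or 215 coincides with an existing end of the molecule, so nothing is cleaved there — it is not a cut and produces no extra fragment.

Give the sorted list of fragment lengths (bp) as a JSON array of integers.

Scan for sites:
  DwuVI GGACCTG/2: at [3, 17, 72, 90, 143, 163, 206] ⇒ [5, 19, 74, 92, 145, 165, 208]
  MvoV CGACGG/4: at [24, 30, 64, 97, 108, 118, 136, 150, 182, 191] ⇒ [28, 34, 68, 101, 112, 122, 140, 154, 186, 195]
  VbrIII CCGTGA/5: at [37, 58, 128, 171] ⇒ [42, 63, 133, 176]

Pooled cuts: [5, 19, 28, 34, 42, 63, 68, 74, 92, 101, 112, 122, 133, 140, 145, 154, 165, 176, 186, 195, 208]

Fragment lengths:
  [0,5): 5 bp
  [5,19): 14 bp
  [19,28): 9 bp
  [28,34): 6 bp
  [34,42): 8 bp
  [42,63): 21 bp
  [63,68): 5 bp
  [68,74): 6 bp
  [74,92): 18 bp
  [92,101): 9 bp
  [101,112): 11 bp
  [112,122): 10 bp
  [122,133): 11 bp
  [133,140): 7 bp
  [140,145): 5 bp
  [145,154): 9 bp
  [154,165): 11 bp
  [165,176): 11 bp
  [176,186): 10 bp
  [186,195): 9 bp
  [195,208): 13 bp
  [208,215): 7 bp

[5,5,5,6,6,7,7,8,9,9,9,9,10,10,11,11,11,11,13,14,18,21]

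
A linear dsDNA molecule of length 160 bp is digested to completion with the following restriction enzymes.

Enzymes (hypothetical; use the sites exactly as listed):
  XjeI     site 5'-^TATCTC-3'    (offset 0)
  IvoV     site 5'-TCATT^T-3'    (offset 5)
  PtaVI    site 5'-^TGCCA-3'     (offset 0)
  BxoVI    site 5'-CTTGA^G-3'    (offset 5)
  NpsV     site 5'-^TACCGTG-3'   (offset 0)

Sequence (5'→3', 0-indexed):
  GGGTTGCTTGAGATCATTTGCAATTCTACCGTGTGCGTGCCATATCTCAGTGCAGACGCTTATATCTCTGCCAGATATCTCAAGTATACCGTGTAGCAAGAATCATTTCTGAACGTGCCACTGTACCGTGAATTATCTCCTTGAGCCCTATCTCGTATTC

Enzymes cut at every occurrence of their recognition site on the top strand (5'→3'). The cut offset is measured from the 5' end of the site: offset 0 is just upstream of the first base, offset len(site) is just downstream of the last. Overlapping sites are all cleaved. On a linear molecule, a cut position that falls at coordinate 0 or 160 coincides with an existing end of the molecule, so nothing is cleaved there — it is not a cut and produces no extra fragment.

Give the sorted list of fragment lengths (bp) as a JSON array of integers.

[4,5,6,7,7,8,8,8,10,11,11,11,11,12,20,21]

Scan for sites:
  XjeI TATCTC/0: at [42, 62, 75, 133, 148] ⇒ [42, 62, 75, 133, 148]
  IvoV TCATTT/5: at [13, 102] ⇒ [18, 107]
  PtaVI TGCCA/0: at [37, 68, 115] ⇒ [37, 68, 115]
  BxoVI CTTGAG/5: at [6, 139] ⇒ [11, 144]
  NpsV TACCGTG/0: at [26, 86, 123] ⇒ [26, 86, 123]

All cut coordinates (distinct, sorted): [11, 18, 26, 37, 42, 62, 68, 75, 86, 107, 115, 123, 133, 144, 148]

Fragment lengths:
  [0,11): 11 bp
  [11,18): 7 bp
  [18,26): 8 bp
  [26,37): 11 bp
  [37,42): 5 bp
  [42,62): 20 bp
  [62,68): 6 bp
  [68,75): 7 bp
  [75,86): 11 bp
  [86,107): 21 bp
  [107,115): 8 bp
  [115,123): 8 bp
  [123,133): 10 bp
  [133,144): 11 bp
  [144,148): 4 bp
  [148,160): 12 bp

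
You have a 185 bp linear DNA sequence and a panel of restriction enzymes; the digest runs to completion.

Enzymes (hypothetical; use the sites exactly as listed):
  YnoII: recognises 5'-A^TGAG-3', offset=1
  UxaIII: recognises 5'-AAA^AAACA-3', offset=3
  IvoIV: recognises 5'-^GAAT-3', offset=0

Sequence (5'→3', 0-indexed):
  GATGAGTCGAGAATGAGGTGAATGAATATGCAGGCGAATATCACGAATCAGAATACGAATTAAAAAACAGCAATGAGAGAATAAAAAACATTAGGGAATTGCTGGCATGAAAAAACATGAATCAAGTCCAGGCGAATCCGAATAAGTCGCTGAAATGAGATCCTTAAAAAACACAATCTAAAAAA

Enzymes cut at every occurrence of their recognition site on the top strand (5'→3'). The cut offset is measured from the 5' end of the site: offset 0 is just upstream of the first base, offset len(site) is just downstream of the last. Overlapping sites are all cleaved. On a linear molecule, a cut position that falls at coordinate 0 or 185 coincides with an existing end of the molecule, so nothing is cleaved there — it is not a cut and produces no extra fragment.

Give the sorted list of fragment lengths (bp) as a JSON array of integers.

Per-enzyme occurrences:
  YnoII ATGAG/1: at [1, 12, 72, 154] ⇒ [2, 13, 73, 155]
  UxaIII AAAAAACA/3: at [61, 82, 109, 165] ⇒ [64, 85, 112, 168]
  IvoIV GAAT/0: at [10, 19, 23, 35, 44, 50, 56, 78, 95, 118, 133, 139] ⇒ [10, 19, 23, 35, 44, 50, 56, 78, 95, 118, 133, 139]

All cut coordinates (distinct, sorted): [2, 10, 13, 19, 23, 35, 44, 50, 56, 64, 73, 78, 85, 95, 112, 118, 133, 139, 155, 168]

Fragments:
  [0,2): 2 bp
  [2,10): 8 bp
  [10,13): 3 bp
  [13,19): 6 bp
  [19,23): 4 bp
  [23,35): 12 bp
  [35,44): 9 bp
  [44,50): 6 bp
  [50,56): 6 bp
  [56,64): 8 bp
  [64,73): 9 bp
  [73,78): 5 bp
  [78,85): 7 bp
  [85,95): 10 bp
  [95,112): 17 bp
  [112,118): 6 bp
  [118,133): 15 bp
  [133,139): 6 bp
  [139,155): 16 bp
  [155,168): 13 bp
  [168,185): 17 bp

[2,3,4,5,6,6,6,6,6,7,8,8,9,9,10,12,13,15,16,17,17]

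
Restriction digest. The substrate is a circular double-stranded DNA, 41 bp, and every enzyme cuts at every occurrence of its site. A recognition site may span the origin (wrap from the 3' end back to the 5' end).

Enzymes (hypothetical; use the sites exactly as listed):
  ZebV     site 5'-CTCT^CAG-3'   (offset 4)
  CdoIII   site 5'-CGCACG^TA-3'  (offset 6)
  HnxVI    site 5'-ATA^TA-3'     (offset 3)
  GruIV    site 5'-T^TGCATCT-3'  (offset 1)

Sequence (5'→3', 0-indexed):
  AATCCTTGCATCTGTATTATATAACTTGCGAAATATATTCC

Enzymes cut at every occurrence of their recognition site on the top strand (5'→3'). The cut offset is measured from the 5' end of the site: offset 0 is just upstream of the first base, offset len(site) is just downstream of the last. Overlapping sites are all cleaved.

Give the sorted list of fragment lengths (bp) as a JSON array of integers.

[12,14,15]

Scan for sites:
  ZebV (CTCTCAG, off=4): no sites
  CdoIII (CGCACGTA, off=6): no sites
  HnxVI (ATATA, off=3): starts [18, 32] → cuts [21, 35]
  GruIV (TTGCATCT, off=1): starts [5] → cuts [6]

Pooled cuts: [6, 21, 35]

Fragments:
  6→21: 15 bp
  21→35: 14 bp
  35→6 (wrap): 41-35+6 = 12 bp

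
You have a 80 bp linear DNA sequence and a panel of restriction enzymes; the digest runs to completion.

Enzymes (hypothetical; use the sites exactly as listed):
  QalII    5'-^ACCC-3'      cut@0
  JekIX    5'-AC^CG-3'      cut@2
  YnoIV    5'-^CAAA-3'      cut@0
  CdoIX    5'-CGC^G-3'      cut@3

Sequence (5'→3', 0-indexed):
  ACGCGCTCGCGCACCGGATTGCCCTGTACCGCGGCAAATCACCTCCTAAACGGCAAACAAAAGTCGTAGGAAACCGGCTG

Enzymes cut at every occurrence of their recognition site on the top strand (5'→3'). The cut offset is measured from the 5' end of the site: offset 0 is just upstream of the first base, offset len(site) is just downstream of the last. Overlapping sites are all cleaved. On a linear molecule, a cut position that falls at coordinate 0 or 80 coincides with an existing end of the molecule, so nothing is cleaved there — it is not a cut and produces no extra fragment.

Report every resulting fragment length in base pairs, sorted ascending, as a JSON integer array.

Site scan:
  QalII (ACCC, off=0): no sites
  JekIX ACCG/2: at [12, 27, 72] ⇒ [14, 29, 74]
  YnoIV CAAA/0: at [34, 53, 57] ⇒ [34, 53, 57]
  CdoIX CGCG/3: at [1, 7, 29] ⇒ [4, 10, 32]

Pooled cuts: [4, 10, 14, 29, 32, 34, 53, 57, 74]

Fragments:
  [0,4): 4 bp
  [4,10): 6 bp
  [10,14): 4 bp
  [14,29): 15 bp
  [29,32): 3 bp
  [32,34): 2 bp
  [34,53): 19 bp
  [53,57): 4 bp
  [57,74): 17 bp
  [74,80): 6 bp

[2,3,4,4,4,6,6,15,17,19]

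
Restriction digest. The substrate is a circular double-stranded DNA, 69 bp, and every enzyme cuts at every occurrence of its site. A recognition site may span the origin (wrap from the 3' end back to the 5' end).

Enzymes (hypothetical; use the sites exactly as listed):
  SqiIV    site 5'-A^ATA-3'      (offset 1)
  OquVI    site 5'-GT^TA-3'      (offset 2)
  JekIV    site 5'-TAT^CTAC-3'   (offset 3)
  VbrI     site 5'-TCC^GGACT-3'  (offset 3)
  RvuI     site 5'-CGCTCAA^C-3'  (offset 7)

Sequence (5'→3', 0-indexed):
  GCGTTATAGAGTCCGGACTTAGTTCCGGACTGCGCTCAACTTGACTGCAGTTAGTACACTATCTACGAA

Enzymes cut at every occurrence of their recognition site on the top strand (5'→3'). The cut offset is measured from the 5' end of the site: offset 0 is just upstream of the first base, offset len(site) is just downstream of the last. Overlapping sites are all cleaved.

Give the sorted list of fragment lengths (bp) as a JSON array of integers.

[10,11,11,12,12,13]

Site scan:
  SqiIV (AATA, off=1): no sites
  OquVI GTTA/2: at [2, 49] ⇒ [4, 51]
  JekIV TATCTAC/3: at [59] ⇒ [62]
  VbrI TCCGGACT/3: at [11, 23] ⇒ [14, 26]
  RvuI CGCTCAAC/7: at [32] ⇒ [39]

All cut coordinates (distinct, sorted): [4, 14, 26, 39, 51, 62]

Fragments:
  4→14: 10 bp
  14→26: 12 bp
  26→39: 13 bp
  39→51: 12 bp
  51→62: 11 bp
  62→4 (wrap): 69-62+4 = 11 bp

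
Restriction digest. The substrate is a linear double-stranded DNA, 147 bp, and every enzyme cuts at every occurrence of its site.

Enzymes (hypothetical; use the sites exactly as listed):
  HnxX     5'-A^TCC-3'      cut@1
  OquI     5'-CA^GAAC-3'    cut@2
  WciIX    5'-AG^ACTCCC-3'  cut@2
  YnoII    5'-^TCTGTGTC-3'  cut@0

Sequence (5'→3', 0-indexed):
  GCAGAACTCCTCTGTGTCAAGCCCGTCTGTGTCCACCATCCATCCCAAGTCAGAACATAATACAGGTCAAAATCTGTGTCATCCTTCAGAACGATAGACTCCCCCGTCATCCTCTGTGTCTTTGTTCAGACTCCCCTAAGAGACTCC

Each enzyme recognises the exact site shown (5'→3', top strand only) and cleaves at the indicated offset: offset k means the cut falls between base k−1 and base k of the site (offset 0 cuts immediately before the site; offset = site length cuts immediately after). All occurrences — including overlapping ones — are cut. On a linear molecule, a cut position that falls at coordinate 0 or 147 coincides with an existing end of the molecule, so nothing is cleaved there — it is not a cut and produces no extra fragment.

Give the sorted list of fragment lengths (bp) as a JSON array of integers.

Scan for sites:
  HnxX ATCC/1: at [37, 41, 80, 108] ⇒ [38, 42, 81, 109]
  OquI CAGAAC/2: at [1, 50, 86] ⇒ [3, 52, 88]
  WciIX AGACTCCC/2: at [95, 127] ⇒ [97, 129]
  YnoII TCTGTGTC/0: at [10, 25, 72, 112] ⇒ [10, 25, 72, 112]

Pooled cuts: [3, 10, 25, 38, 42, 52, 72, 81, 88, 97, 109, 112, 129]

Fragments:
  [0,3): 3 bp
  [3,10): 7 bp
  [10,25): 15 bp
  [25,38): 13 bp
  [38,42): 4 bp
  [42,52): 10 bp
  [52,72): 20 bp
  [72,81): 9 bp
  [81,88): 7 bp
  [88,97): 9 bp
  [97,109): 12 bp
  [109,112): 3 bp
  [112,129): 17 bp
  [129,147): 18 bp

[3,3,4,7,7,9,9,10,12,13,15,17,18,20]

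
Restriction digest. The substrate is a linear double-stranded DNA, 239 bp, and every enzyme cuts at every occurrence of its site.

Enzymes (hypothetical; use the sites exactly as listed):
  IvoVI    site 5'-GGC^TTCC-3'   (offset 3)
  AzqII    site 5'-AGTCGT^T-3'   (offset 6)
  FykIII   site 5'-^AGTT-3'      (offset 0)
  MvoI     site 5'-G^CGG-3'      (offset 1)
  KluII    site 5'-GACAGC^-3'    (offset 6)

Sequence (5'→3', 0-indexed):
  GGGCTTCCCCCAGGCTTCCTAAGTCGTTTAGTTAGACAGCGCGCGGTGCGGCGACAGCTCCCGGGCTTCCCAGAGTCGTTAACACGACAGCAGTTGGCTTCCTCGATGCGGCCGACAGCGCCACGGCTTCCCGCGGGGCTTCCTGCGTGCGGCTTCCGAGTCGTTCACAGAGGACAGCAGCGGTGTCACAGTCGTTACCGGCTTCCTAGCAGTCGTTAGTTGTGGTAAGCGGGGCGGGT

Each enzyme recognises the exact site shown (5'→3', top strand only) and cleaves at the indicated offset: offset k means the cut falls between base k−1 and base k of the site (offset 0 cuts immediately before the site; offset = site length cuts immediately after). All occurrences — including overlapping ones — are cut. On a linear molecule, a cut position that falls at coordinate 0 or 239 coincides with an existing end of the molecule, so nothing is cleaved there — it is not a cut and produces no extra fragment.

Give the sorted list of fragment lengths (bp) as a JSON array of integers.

Scan for sites:
  IvoVI (GGCTTCC, off=3): starts [1, 12, 63, 95, 124, 136, 150, 199] → cuts [4, 15, 66, 98, 127, 139, 153, 202]
  AzqII (AGTCGTT, off=6): starts [21, 73, 158, 189, 210] → cuts [27, 79, 164, 195, 216]
  FykIII (AGTT, off=0): starts [29, 91, 217] → cuts [29, 91, 217]
  MvoI (GCGG, off=1): starts [42, 47, 107, 132, 148, 179, 228, 233] → cuts [43, 48, 108, 133, 149, 180, 229, 234]
  KluII (GACAGC, off=6): starts [34, 52, 85, 113, 172] → cuts [40, 58, 91, 119, 178]

Pooled cuts: [4, 15, 27, 29, 40, 43, 48, 58, 66, 79, 91, 98, 108, 119, 127, 133, 139, 149, 153, 164, 178, 180, 195, 202, 216, 217, 229, 234]

Fragment lengths:
  [0,4): 4 bp
  [4,15): 11 bp
  [15,27): 12 bp
  [27,29): 2 bp
  [29,40): 11 bp
  [40,43): 3 bp
  [43,48): 5 bp
  [48,58): 10 bp
  [58,66): 8 bp
  [66,79): 13 bp
  [79,91): 12 bp
  [91,98): 7 bp
  [98,108): 10 bp
  [108,119): 11 bp
  [119,127): 8 bp
  [127,133): 6 bp
  [133,139): 6 bp
  [139,149): 10 bp
  [149,153): 4 bp
  [153,164): 11 bp
  [164,178): 14 bp
  [178,180): 2 bp
  [180,195): 15 bp
  [195,202): 7 bp
  [202,216): 14 bp
  [216,217): 1 bp
  [217,229): 12 bp
  [229,234): 5 bp
  [234,239): 5 bp

[1,2,2,3,4,4,5,5,5,6,6,7,7,8,8,10,10,10,11,11,11,11,12,12,12,13,14,14,15]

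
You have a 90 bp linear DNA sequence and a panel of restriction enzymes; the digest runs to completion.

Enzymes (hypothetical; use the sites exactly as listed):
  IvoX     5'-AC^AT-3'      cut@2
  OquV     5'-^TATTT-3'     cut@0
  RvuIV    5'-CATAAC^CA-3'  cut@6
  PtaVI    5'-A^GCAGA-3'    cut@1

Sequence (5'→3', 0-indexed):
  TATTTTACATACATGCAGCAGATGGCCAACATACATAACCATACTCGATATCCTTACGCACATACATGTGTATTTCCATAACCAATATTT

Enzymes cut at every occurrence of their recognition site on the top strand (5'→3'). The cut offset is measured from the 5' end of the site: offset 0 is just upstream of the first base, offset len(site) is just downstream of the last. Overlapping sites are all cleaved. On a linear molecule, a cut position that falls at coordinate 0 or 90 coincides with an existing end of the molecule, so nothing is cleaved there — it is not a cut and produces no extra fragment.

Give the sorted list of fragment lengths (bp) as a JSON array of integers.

Scan for sites:
  IvoX (ACAT, off=2): starts [6, 10, 28, 32, 59, 63] → cuts [8, 12, 30, 34, 61, 65]
  OquV (TATTT, off=0): starts [0, 70, 85] → cuts [70, 85] (position 0 is a terminus of the linear molecule — no cut)
  RvuIV (CATAACCA, off=6): starts [33, 76] → cuts [39, 82]
  PtaVI (AGCAGA, off=1): starts [16] → cuts [17]

Pooled cuts: [8, 12, 17, 30, 34, 39, 61, 65, 70, 82, 85]

Fragments:
  [0,8): 8 bp
  [8,12): 4 bp
  [12,17): 5 bp
  [17,30): 13 bp
  [30,34): 4 bp
  [34,39): 5 bp
  [39,61): 22 bp
  [61,65): 4 bp
  [65,70): 5 bp
  [70,82): 12 bp
  [82,85): 3 bp
  [85,90): 5 bp

[3,4,4,4,5,5,5,5,8,12,13,22]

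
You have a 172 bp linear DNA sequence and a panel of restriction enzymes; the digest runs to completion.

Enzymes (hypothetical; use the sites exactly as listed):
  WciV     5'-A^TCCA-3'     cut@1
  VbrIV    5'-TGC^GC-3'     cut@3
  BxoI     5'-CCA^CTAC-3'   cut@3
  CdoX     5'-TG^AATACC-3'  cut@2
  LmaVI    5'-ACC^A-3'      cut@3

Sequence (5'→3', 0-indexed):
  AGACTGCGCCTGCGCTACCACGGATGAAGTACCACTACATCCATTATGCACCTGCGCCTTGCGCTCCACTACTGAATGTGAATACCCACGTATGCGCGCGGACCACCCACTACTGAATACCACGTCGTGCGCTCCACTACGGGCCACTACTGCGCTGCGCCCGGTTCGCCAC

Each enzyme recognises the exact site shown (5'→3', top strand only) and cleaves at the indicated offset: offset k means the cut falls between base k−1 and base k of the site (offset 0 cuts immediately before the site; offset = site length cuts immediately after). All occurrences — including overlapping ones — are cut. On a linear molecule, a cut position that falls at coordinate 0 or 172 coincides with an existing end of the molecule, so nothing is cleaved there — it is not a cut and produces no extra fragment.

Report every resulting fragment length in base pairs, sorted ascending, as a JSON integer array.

[1,5,5,5,6,6,6,6,6,6,7,7,7,9,9,10,12,14,14,15,16]

Scan for sites:
  WciV (ATCCA, off=1): starts [38] → cuts [39]
  VbrIV (TGCGC, off=3): starts [4, 10, 52, 59, 92, 127, 150, 155] → cuts [7, 13, 55, 62, 95, 130, 153, 158]
  BxoI (CCACTAC, off=3): starts [31, 65, 106, 133, 143] → cuts [34, 68, 109, 136, 146]
  CdoX (TGAATACC, off=2): starts [78, 113] → cuts [80, 115]
  LmaVI (ACCA, off=3): starts [16, 30, 101, 118] → cuts [19, 33, 104, 121]

Pooled cuts: [7, 13, 19, 33, 34, 39, 55, 62, 68, 80, 95, 104, 109, 115, 121, 130, 136, 146, 153, 158]

Fragment lengths:
  [0,7): 7 bp
  [7,13): 6 bp
  [13,19): 6 bp
  [19,33): 14 bp
  [33,34): 1 bp
  [34,39): 5 bp
  [39,55): 16 bp
  [55,62): 7 bp
  [62,68): 6 bp
  [68,80): 12 bp
  [80,95): 15 bp
  [95,104): 9 bp
  [104,109): 5 bp
  [109,115): 6 bp
  [115,121): 6 bp
  [121,130): 9 bp
  [130,136): 6 bp
  [136,146): 10 bp
  [146,153): 7 bp
  [153,158): 5 bp
  [158,172): 14 bp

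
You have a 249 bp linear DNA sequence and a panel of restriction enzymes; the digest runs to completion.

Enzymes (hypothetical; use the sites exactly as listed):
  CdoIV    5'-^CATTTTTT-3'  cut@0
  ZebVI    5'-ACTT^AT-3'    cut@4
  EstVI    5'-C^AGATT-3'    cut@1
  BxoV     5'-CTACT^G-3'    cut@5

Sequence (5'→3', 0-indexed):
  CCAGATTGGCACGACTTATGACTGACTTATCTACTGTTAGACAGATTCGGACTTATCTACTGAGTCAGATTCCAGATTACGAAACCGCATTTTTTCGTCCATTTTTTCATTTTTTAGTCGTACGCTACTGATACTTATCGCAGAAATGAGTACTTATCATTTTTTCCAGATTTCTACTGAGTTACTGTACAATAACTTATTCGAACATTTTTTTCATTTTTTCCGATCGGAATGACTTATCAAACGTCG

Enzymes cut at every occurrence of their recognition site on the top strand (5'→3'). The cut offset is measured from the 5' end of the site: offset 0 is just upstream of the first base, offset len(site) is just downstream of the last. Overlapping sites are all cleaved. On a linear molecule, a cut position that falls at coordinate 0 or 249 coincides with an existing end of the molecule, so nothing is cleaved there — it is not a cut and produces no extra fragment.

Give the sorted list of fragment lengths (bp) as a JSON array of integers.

Scan for sites:
  CdoIV (CATTTTTT, off=0): starts [87, 99, 107, 157, 205, 214] → cuts [87, 99, 107, 157, 205, 214]
  ZebVI (ACTTAT, off=4): starts [13, 24, 50, 132, 151, 194, 234] → cuts [17, 28, 54, 136, 155, 198, 238]
  EstVI (CAGATT, off=1): starts [1, 41, 65, 72, 166] → cuts [2, 42, 66, 73, 167]
  BxoV (CTACTG, off=5): starts [30, 56, 124, 173] → cuts [35, 61, 129, 178]

All cut coordinates (distinct, sorted): [2, 17, 28, 35, 42, 54, 61, 66, 73, 87, 99, 107, 129, 136, 155, 157, 167, 178, 198, 205, 214, 238]

Fragments:
  [0,2): 2 bp
  [2,17): 15 bp
  [17,28): 11 bp
  [28,35): 7 bp
  [35,42): 7 bp
  [42,54): 12 bp
  [54,61): 7 bp
  [61,66): 5 bp
  [66,73): 7 bp
  [73,87): 14 bp
  [87,99): 12 bp
  [99,107): 8 bp
  [107,129): 22 bp
  [129,136): 7 bp
  [136,155): 19 bp
  [155,157): 2 bp
  [157,167): 10 bp
  [167,178): 11 bp
  [178,198): 20 bp
  [198,205): 7 bp
  [205,214): 9 bp
  [214,238): 24 bp
  [238,249): 11 bp

[2,2,5,7,7,7,7,7,7,8,9,10,11,11,11,12,12,14,15,19,20,22,24]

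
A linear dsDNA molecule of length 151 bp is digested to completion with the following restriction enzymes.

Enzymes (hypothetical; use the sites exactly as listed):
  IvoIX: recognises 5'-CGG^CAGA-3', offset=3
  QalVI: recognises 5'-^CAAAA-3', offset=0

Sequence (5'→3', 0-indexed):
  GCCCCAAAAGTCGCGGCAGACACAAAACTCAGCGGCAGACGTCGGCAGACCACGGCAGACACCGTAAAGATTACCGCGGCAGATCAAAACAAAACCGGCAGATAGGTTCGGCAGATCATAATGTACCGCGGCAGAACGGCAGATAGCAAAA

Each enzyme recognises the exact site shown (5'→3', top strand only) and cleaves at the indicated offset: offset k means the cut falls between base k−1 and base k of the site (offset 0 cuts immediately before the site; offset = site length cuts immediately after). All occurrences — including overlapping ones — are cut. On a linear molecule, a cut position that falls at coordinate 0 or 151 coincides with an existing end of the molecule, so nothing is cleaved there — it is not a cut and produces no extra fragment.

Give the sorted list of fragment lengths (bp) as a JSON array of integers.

[4,5,5,5,6,7,8,9,10,10,12,13,13,20,24]

Site scan:
  IvoIX CGGCAGA/3: at [13, 32, 42, 52, 76, 95, 108, 128, 136] ⇒ [16, 35, 45, 55, 79, 98, 111, 131, 139]
  QalVI CAAAA/0: at [4, 22, 84, 89, 146] ⇒ [4, 22, 84, 89, 146]

Pooled cuts: [4, 16, 22, 35, 45, 55, 79, 84, 89, 98, 111, 131, 139, 146]

Fragments:
  [0,4): 4 bp
  [4,16): 12 bp
  [16,22): 6 bp
  [22,35): 13 bp
  [35,45): 10 bp
  [45,55): 10 bp
  [55,79): 24 bp
  [79,84): 5 bp
  [84,89): 5 bp
  [89,98): 9 bp
  [98,111): 13 bp
  [111,131): 20 bp
  [131,139): 8 bp
  [139,146): 7 bp
  [146,151): 5 bp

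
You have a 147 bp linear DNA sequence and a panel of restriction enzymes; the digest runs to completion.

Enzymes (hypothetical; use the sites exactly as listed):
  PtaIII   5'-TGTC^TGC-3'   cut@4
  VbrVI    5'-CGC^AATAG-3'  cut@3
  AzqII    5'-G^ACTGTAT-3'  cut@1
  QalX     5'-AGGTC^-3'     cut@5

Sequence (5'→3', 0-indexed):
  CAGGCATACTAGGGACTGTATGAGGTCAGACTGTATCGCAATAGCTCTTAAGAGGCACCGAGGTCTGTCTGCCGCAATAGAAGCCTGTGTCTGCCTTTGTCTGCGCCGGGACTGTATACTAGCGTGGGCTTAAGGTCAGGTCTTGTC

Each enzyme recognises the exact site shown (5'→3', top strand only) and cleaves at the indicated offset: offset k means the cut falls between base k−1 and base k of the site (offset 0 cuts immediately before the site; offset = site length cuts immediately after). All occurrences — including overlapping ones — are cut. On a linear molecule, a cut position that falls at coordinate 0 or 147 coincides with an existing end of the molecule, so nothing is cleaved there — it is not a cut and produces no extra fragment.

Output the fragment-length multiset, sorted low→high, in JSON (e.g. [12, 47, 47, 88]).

[2,4,5,5,6,9,10,10,13,14,16,26,27]

Scan for sites:
  PtaIII (TGTCTGC, off=4): starts [65, 87, 97] → cuts [69, 91, 101]
  VbrVI (CGCAATAG, off=3): starts [36, 72] → cuts [39, 75]
  AzqII (GACTGTAT, off=1): starts [13, 28, 109] → cuts [14, 29, 110]
  QalX (AGGTC, off=5): starts [22, 60, 132, 137] → cuts [27, 65, 137, 142]

Pooled cuts: [14, 27, 29, 39, 65, 69, 75, 91, 101, 110, 137, 142]

Fragment lengths:
  [0,14): 14 bp
  [14,27): 13 bp
  [27,29): 2 bp
  [29,39): 10 bp
  [39,65): 26 bp
  [65,69): 4 bp
  [69,75): 6 bp
  [75,91): 16 bp
  [91,101): 10 bp
  [101,110): 9 bp
  [110,137): 27 bp
  [137,142): 5 bp
  [142,147): 5 bp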